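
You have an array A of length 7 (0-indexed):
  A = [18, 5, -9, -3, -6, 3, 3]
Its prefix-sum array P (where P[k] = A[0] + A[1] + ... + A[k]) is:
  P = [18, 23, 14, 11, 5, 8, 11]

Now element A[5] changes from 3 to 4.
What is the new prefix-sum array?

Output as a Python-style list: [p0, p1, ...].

Answer: [18, 23, 14, 11, 5, 9, 12]

Derivation:
Change: A[5] 3 -> 4, delta = 1
P[k] for k < 5: unchanged (A[5] not included)
P[k] for k >= 5: shift by delta = 1
  P[0] = 18 + 0 = 18
  P[1] = 23 + 0 = 23
  P[2] = 14 + 0 = 14
  P[3] = 11 + 0 = 11
  P[4] = 5 + 0 = 5
  P[5] = 8 + 1 = 9
  P[6] = 11 + 1 = 12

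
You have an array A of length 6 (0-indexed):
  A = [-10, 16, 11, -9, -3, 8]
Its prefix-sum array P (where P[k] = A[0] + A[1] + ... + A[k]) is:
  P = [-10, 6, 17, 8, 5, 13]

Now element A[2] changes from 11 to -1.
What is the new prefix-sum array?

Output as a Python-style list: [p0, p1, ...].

Change: A[2] 11 -> -1, delta = -12
P[k] for k < 2: unchanged (A[2] not included)
P[k] for k >= 2: shift by delta = -12
  P[0] = -10 + 0 = -10
  P[1] = 6 + 0 = 6
  P[2] = 17 + -12 = 5
  P[3] = 8 + -12 = -4
  P[4] = 5 + -12 = -7
  P[5] = 13 + -12 = 1

Answer: [-10, 6, 5, -4, -7, 1]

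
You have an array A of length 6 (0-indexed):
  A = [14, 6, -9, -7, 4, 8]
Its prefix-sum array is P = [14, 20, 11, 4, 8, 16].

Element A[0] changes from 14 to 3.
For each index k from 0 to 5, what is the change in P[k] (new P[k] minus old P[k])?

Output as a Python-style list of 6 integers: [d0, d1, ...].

Answer: [-11, -11, -11, -11, -11, -11]

Derivation:
Element change: A[0] 14 -> 3, delta = -11
For k < 0: P[k] unchanged, delta_P[k] = 0
For k >= 0: P[k] shifts by exactly -11
Delta array: [-11, -11, -11, -11, -11, -11]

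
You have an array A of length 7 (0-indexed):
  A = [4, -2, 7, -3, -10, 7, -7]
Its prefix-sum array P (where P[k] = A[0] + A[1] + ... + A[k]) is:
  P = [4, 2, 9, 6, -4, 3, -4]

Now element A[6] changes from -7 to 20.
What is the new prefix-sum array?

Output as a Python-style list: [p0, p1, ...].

Answer: [4, 2, 9, 6, -4, 3, 23]

Derivation:
Change: A[6] -7 -> 20, delta = 27
P[k] for k < 6: unchanged (A[6] not included)
P[k] for k >= 6: shift by delta = 27
  P[0] = 4 + 0 = 4
  P[1] = 2 + 0 = 2
  P[2] = 9 + 0 = 9
  P[3] = 6 + 0 = 6
  P[4] = -4 + 0 = -4
  P[5] = 3 + 0 = 3
  P[6] = -4 + 27 = 23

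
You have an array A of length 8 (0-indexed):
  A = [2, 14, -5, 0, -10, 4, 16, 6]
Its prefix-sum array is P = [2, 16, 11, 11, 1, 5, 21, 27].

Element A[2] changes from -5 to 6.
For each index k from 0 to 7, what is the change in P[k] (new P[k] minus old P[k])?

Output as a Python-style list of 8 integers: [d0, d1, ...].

Answer: [0, 0, 11, 11, 11, 11, 11, 11]

Derivation:
Element change: A[2] -5 -> 6, delta = 11
For k < 2: P[k] unchanged, delta_P[k] = 0
For k >= 2: P[k] shifts by exactly 11
Delta array: [0, 0, 11, 11, 11, 11, 11, 11]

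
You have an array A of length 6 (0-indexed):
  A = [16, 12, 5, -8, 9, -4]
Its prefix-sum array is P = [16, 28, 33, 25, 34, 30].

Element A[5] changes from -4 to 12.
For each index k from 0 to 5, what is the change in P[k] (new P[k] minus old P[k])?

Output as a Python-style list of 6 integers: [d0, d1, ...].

Answer: [0, 0, 0, 0, 0, 16]

Derivation:
Element change: A[5] -4 -> 12, delta = 16
For k < 5: P[k] unchanged, delta_P[k] = 0
For k >= 5: P[k] shifts by exactly 16
Delta array: [0, 0, 0, 0, 0, 16]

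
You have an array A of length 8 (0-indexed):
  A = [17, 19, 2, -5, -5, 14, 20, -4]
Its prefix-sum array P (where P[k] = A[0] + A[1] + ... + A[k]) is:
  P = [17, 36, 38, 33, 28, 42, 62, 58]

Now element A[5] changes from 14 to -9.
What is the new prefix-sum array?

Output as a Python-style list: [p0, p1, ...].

Answer: [17, 36, 38, 33, 28, 19, 39, 35]

Derivation:
Change: A[5] 14 -> -9, delta = -23
P[k] for k < 5: unchanged (A[5] not included)
P[k] for k >= 5: shift by delta = -23
  P[0] = 17 + 0 = 17
  P[1] = 36 + 0 = 36
  P[2] = 38 + 0 = 38
  P[3] = 33 + 0 = 33
  P[4] = 28 + 0 = 28
  P[5] = 42 + -23 = 19
  P[6] = 62 + -23 = 39
  P[7] = 58 + -23 = 35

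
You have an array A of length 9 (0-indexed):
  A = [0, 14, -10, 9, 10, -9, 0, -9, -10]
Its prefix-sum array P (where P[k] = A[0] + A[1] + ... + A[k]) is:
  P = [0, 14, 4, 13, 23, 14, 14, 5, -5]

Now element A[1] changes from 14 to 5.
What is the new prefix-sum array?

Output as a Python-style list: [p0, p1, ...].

Change: A[1] 14 -> 5, delta = -9
P[k] for k < 1: unchanged (A[1] not included)
P[k] for k >= 1: shift by delta = -9
  P[0] = 0 + 0 = 0
  P[1] = 14 + -9 = 5
  P[2] = 4 + -9 = -5
  P[3] = 13 + -9 = 4
  P[4] = 23 + -9 = 14
  P[5] = 14 + -9 = 5
  P[6] = 14 + -9 = 5
  P[7] = 5 + -9 = -4
  P[8] = -5 + -9 = -14

Answer: [0, 5, -5, 4, 14, 5, 5, -4, -14]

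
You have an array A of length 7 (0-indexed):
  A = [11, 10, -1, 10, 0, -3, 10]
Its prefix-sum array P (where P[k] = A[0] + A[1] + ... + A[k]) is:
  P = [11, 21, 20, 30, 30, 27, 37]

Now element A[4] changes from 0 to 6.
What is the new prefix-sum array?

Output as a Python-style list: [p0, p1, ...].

Answer: [11, 21, 20, 30, 36, 33, 43]

Derivation:
Change: A[4] 0 -> 6, delta = 6
P[k] for k < 4: unchanged (A[4] not included)
P[k] for k >= 4: shift by delta = 6
  P[0] = 11 + 0 = 11
  P[1] = 21 + 0 = 21
  P[2] = 20 + 0 = 20
  P[3] = 30 + 0 = 30
  P[4] = 30 + 6 = 36
  P[5] = 27 + 6 = 33
  P[6] = 37 + 6 = 43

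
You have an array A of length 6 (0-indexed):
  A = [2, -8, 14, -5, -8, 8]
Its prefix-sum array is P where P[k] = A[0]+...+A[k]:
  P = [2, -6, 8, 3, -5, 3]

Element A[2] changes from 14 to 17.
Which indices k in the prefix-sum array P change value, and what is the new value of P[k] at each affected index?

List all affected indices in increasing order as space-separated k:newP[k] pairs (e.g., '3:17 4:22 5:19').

P[k] = A[0] + ... + A[k]
P[k] includes A[2] iff k >= 2
Affected indices: 2, 3, ..., 5; delta = 3
  P[2]: 8 + 3 = 11
  P[3]: 3 + 3 = 6
  P[4]: -5 + 3 = -2
  P[5]: 3 + 3 = 6

Answer: 2:11 3:6 4:-2 5:6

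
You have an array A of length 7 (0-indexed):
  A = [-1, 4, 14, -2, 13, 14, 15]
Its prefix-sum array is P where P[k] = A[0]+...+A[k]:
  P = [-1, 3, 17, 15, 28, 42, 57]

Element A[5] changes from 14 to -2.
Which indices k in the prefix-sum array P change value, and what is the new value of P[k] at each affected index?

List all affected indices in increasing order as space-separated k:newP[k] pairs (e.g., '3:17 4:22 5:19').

P[k] = A[0] + ... + A[k]
P[k] includes A[5] iff k >= 5
Affected indices: 5, 6, ..., 6; delta = -16
  P[5]: 42 + -16 = 26
  P[6]: 57 + -16 = 41

Answer: 5:26 6:41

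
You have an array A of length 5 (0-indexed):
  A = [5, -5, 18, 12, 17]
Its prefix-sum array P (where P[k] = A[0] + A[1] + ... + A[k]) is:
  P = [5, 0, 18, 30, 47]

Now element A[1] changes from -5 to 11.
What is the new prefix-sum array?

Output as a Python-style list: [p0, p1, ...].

Change: A[1] -5 -> 11, delta = 16
P[k] for k < 1: unchanged (A[1] not included)
P[k] for k >= 1: shift by delta = 16
  P[0] = 5 + 0 = 5
  P[1] = 0 + 16 = 16
  P[2] = 18 + 16 = 34
  P[3] = 30 + 16 = 46
  P[4] = 47 + 16 = 63

Answer: [5, 16, 34, 46, 63]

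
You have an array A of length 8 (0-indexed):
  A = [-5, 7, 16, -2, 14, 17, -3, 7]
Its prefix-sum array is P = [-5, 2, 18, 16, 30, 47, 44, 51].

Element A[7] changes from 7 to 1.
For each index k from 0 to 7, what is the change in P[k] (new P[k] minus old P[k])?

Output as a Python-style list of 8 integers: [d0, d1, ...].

Element change: A[7] 7 -> 1, delta = -6
For k < 7: P[k] unchanged, delta_P[k] = 0
For k >= 7: P[k] shifts by exactly -6
Delta array: [0, 0, 0, 0, 0, 0, 0, -6]

Answer: [0, 0, 0, 0, 0, 0, 0, -6]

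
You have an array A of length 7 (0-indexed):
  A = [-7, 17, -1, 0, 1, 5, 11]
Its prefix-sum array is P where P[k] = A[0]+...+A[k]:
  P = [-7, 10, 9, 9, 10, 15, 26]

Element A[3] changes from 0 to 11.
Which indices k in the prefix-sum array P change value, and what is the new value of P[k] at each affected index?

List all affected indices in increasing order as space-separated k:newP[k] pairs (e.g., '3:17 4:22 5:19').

P[k] = A[0] + ... + A[k]
P[k] includes A[3] iff k >= 3
Affected indices: 3, 4, ..., 6; delta = 11
  P[3]: 9 + 11 = 20
  P[4]: 10 + 11 = 21
  P[5]: 15 + 11 = 26
  P[6]: 26 + 11 = 37

Answer: 3:20 4:21 5:26 6:37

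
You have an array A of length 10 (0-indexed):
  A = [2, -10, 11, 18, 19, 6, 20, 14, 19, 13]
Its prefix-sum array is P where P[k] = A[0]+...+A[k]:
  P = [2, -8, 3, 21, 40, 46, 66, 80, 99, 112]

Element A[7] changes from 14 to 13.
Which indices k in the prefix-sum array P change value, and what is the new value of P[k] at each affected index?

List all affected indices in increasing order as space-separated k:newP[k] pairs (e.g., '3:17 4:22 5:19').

Answer: 7:79 8:98 9:111

Derivation:
P[k] = A[0] + ... + A[k]
P[k] includes A[7] iff k >= 7
Affected indices: 7, 8, ..., 9; delta = -1
  P[7]: 80 + -1 = 79
  P[8]: 99 + -1 = 98
  P[9]: 112 + -1 = 111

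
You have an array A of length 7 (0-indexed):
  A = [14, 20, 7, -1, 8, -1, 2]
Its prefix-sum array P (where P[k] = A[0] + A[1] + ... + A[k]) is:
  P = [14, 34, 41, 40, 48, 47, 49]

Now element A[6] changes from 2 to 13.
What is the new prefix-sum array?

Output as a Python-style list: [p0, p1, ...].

Change: A[6] 2 -> 13, delta = 11
P[k] for k < 6: unchanged (A[6] not included)
P[k] for k >= 6: shift by delta = 11
  P[0] = 14 + 0 = 14
  P[1] = 34 + 0 = 34
  P[2] = 41 + 0 = 41
  P[3] = 40 + 0 = 40
  P[4] = 48 + 0 = 48
  P[5] = 47 + 0 = 47
  P[6] = 49 + 11 = 60

Answer: [14, 34, 41, 40, 48, 47, 60]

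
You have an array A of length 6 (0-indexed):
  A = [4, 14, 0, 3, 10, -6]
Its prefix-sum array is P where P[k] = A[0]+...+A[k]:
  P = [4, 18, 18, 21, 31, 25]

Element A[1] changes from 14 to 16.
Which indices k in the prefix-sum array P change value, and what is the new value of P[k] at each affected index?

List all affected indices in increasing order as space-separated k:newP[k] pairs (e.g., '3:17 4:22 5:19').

P[k] = A[0] + ... + A[k]
P[k] includes A[1] iff k >= 1
Affected indices: 1, 2, ..., 5; delta = 2
  P[1]: 18 + 2 = 20
  P[2]: 18 + 2 = 20
  P[3]: 21 + 2 = 23
  P[4]: 31 + 2 = 33
  P[5]: 25 + 2 = 27

Answer: 1:20 2:20 3:23 4:33 5:27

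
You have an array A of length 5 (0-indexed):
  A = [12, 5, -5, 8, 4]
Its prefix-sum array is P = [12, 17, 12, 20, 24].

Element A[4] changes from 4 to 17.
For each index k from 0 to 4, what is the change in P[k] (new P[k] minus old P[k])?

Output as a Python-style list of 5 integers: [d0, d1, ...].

Answer: [0, 0, 0, 0, 13]

Derivation:
Element change: A[4] 4 -> 17, delta = 13
For k < 4: P[k] unchanged, delta_P[k] = 0
For k >= 4: P[k] shifts by exactly 13
Delta array: [0, 0, 0, 0, 13]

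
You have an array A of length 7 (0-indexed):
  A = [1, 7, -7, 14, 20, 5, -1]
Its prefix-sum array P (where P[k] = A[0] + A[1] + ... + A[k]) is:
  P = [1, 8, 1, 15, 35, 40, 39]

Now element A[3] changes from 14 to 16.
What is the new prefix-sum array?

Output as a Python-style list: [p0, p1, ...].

Change: A[3] 14 -> 16, delta = 2
P[k] for k < 3: unchanged (A[3] not included)
P[k] for k >= 3: shift by delta = 2
  P[0] = 1 + 0 = 1
  P[1] = 8 + 0 = 8
  P[2] = 1 + 0 = 1
  P[3] = 15 + 2 = 17
  P[4] = 35 + 2 = 37
  P[5] = 40 + 2 = 42
  P[6] = 39 + 2 = 41

Answer: [1, 8, 1, 17, 37, 42, 41]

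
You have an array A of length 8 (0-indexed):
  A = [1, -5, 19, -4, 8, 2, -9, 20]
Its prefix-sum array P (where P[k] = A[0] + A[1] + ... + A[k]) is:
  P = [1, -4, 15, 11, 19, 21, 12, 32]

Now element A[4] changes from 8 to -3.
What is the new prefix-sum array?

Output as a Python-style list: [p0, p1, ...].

Answer: [1, -4, 15, 11, 8, 10, 1, 21]

Derivation:
Change: A[4] 8 -> -3, delta = -11
P[k] for k < 4: unchanged (A[4] not included)
P[k] for k >= 4: shift by delta = -11
  P[0] = 1 + 0 = 1
  P[1] = -4 + 0 = -4
  P[2] = 15 + 0 = 15
  P[3] = 11 + 0 = 11
  P[4] = 19 + -11 = 8
  P[5] = 21 + -11 = 10
  P[6] = 12 + -11 = 1
  P[7] = 32 + -11 = 21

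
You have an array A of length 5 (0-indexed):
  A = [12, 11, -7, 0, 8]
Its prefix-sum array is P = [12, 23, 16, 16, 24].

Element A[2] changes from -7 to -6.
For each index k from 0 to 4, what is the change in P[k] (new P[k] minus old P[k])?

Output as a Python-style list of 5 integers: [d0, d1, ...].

Element change: A[2] -7 -> -6, delta = 1
For k < 2: P[k] unchanged, delta_P[k] = 0
For k >= 2: P[k] shifts by exactly 1
Delta array: [0, 0, 1, 1, 1]

Answer: [0, 0, 1, 1, 1]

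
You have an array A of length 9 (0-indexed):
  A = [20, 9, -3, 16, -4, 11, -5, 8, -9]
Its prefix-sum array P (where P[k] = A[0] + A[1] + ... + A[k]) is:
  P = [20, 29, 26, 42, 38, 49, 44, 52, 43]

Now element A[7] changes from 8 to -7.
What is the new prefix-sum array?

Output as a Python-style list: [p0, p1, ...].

Answer: [20, 29, 26, 42, 38, 49, 44, 37, 28]

Derivation:
Change: A[7] 8 -> -7, delta = -15
P[k] for k < 7: unchanged (A[7] not included)
P[k] for k >= 7: shift by delta = -15
  P[0] = 20 + 0 = 20
  P[1] = 29 + 0 = 29
  P[2] = 26 + 0 = 26
  P[3] = 42 + 0 = 42
  P[4] = 38 + 0 = 38
  P[5] = 49 + 0 = 49
  P[6] = 44 + 0 = 44
  P[7] = 52 + -15 = 37
  P[8] = 43 + -15 = 28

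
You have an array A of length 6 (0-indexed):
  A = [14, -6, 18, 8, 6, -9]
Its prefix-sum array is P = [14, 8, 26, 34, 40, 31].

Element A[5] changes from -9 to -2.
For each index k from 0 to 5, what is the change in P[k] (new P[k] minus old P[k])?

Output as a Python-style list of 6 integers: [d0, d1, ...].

Element change: A[5] -9 -> -2, delta = 7
For k < 5: P[k] unchanged, delta_P[k] = 0
For k >= 5: P[k] shifts by exactly 7
Delta array: [0, 0, 0, 0, 0, 7]

Answer: [0, 0, 0, 0, 0, 7]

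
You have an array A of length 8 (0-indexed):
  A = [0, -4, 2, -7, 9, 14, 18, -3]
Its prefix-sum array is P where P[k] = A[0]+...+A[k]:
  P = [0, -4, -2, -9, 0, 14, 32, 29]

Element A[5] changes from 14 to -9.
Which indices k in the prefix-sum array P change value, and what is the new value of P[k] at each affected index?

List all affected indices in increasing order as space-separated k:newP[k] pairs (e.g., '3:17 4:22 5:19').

Answer: 5:-9 6:9 7:6

Derivation:
P[k] = A[0] + ... + A[k]
P[k] includes A[5] iff k >= 5
Affected indices: 5, 6, ..., 7; delta = -23
  P[5]: 14 + -23 = -9
  P[6]: 32 + -23 = 9
  P[7]: 29 + -23 = 6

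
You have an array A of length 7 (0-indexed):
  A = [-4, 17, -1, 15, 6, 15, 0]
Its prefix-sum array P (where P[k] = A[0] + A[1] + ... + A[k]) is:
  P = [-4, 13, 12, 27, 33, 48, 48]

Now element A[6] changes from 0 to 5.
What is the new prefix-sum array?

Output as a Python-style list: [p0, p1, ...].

Change: A[6] 0 -> 5, delta = 5
P[k] for k < 6: unchanged (A[6] not included)
P[k] for k >= 6: shift by delta = 5
  P[0] = -4 + 0 = -4
  P[1] = 13 + 0 = 13
  P[2] = 12 + 0 = 12
  P[3] = 27 + 0 = 27
  P[4] = 33 + 0 = 33
  P[5] = 48 + 0 = 48
  P[6] = 48 + 5 = 53

Answer: [-4, 13, 12, 27, 33, 48, 53]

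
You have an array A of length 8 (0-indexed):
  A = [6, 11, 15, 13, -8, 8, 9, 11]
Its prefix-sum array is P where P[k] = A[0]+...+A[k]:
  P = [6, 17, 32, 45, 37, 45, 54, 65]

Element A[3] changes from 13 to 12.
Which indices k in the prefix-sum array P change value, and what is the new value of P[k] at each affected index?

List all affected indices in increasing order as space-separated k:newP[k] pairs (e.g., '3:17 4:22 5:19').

Answer: 3:44 4:36 5:44 6:53 7:64

Derivation:
P[k] = A[0] + ... + A[k]
P[k] includes A[3] iff k >= 3
Affected indices: 3, 4, ..., 7; delta = -1
  P[3]: 45 + -1 = 44
  P[4]: 37 + -1 = 36
  P[5]: 45 + -1 = 44
  P[6]: 54 + -1 = 53
  P[7]: 65 + -1 = 64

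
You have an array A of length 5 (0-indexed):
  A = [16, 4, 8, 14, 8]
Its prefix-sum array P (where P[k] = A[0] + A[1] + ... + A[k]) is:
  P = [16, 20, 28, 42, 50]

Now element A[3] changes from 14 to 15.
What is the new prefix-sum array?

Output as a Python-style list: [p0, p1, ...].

Answer: [16, 20, 28, 43, 51]

Derivation:
Change: A[3] 14 -> 15, delta = 1
P[k] for k < 3: unchanged (A[3] not included)
P[k] for k >= 3: shift by delta = 1
  P[0] = 16 + 0 = 16
  P[1] = 20 + 0 = 20
  P[2] = 28 + 0 = 28
  P[3] = 42 + 1 = 43
  P[4] = 50 + 1 = 51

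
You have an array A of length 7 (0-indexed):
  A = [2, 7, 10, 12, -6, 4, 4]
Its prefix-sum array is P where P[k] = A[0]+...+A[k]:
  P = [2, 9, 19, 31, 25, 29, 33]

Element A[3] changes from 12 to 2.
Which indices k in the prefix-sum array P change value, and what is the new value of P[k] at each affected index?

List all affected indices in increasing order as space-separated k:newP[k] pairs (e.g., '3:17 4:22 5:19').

P[k] = A[0] + ... + A[k]
P[k] includes A[3] iff k >= 3
Affected indices: 3, 4, ..., 6; delta = -10
  P[3]: 31 + -10 = 21
  P[4]: 25 + -10 = 15
  P[5]: 29 + -10 = 19
  P[6]: 33 + -10 = 23

Answer: 3:21 4:15 5:19 6:23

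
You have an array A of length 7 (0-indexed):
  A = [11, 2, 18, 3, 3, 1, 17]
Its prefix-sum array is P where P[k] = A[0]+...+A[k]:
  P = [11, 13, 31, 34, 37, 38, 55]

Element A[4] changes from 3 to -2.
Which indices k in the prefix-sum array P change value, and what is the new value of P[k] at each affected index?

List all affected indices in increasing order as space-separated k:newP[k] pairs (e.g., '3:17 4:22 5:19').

Answer: 4:32 5:33 6:50

Derivation:
P[k] = A[0] + ... + A[k]
P[k] includes A[4] iff k >= 4
Affected indices: 4, 5, ..., 6; delta = -5
  P[4]: 37 + -5 = 32
  P[5]: 38 + -5 = 33
  P[6]: 55 + -5 = 50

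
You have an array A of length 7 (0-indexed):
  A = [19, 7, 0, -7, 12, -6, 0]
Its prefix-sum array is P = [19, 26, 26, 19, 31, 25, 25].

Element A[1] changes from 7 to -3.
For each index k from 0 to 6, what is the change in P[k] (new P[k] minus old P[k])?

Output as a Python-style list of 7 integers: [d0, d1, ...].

Element change: A[1] 7 -> -3, delta = -10
For k < 1: P[k] unchanged, delta_P[k] = 0
For k >= 1: P[k] shifts by exactly -10
Delta array: [0, -10, -10, -10, -10, -10, -10]

Answer: [0, -10, -10, -10, -10, -10, -10]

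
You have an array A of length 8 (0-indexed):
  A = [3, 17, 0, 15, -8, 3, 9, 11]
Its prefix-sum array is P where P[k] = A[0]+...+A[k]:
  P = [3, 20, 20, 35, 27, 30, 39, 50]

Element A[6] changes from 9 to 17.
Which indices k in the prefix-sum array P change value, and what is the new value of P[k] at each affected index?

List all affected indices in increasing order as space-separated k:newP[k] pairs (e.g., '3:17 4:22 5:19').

Answer: 6:47 7:58

Derivation:
P[k] = A[0] + ... + A[k]
P[k] includes A[6] iff k >= 6
Affected indices: 6, 7, ..., 7; delta = 8
  P[6]: 39 + 8 = 47
  P[7]: 50 + 8 = 58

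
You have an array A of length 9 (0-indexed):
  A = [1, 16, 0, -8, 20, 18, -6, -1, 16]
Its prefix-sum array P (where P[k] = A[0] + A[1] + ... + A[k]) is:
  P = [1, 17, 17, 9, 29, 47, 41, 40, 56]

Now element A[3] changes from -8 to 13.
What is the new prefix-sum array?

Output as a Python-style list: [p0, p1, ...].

Answer: [1, 17, 17, 30, 50, 68, 62, 61, 77]

Derivation:
Change: A[3] -8 -> 13, delta = 21
P[k] for k < 3: unchanged (A[3] not included)
P[k] for k >= 3: shift by delta = 21
  P[0] = 1 + 0 = 1
  P[1] = 17 + 0 = 17
  P[2] = 17 + 0 = 17
  P[3] = 9 + 21 = 30
  P[4] = 29 + 21 = 50
  P[5] = 47 + 21 = 68
  P[6] = 41 + 21 = 62
  P[7] = 40 + 21 = 61
  P[8] = 56 + 21 = 77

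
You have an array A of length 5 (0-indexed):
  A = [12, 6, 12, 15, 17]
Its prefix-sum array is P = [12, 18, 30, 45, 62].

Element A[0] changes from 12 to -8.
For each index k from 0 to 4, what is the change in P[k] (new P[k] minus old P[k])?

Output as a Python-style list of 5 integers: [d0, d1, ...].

Answer: [-20, -20, -20, -20, -20]

Derivation:
Element change: A[0] 12 -> -8, delta = -20
For k < 0: P[k] unchanged, delta_P[k] = 0
For k >= 0: P[k] shifts by exactly -20
Delta array: [-20, -20, -20, -20, -20]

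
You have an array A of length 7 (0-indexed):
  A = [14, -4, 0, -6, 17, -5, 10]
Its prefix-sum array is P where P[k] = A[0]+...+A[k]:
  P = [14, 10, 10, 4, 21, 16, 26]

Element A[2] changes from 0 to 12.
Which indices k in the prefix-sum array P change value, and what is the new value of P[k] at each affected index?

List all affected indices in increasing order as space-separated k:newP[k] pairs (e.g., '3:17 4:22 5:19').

Answer: 2:22 3:16 4:33 5:28 6:38

Derivation:
P[k] = A[0] + ... + A[k]
P[k] includes A[2] iff k >= 2
Affected indices: 2, 3, ..., 6; delta = 12
  P[2]: 10 + 12 = 22
  P[3]: 4 + 12 = 16
  P[4]: 21 + 12 = 33
  P[5]: 16 + 12 = 28
  P[6]: 26 + 12 = 38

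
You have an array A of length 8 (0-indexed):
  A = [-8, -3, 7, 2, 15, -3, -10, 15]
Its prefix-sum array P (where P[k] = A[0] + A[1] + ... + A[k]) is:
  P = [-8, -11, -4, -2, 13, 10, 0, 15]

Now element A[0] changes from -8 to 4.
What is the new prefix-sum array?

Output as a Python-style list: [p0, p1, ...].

Change: A[0] -8 -> 4, delta = 12
P[k] for k < 0: unchanged (A[0] not included)
P[k] for k >= 0: shift by delta = 12
  P[0] = -8 + 12 = 4
  P[1] = -11 + 12 = 1
  P[2] = -4 + 12 = 8
  P[3] = -2 + 12 = 10
  P[4] = 13 + 12 = 25
  P[5] = 10 + 12 = 22
  P[6] = 0 + 12 = 12
  P[7] = 15 + 12 = 27

Answer: [4, 1, 8, 10, 25, 22, 12, 27]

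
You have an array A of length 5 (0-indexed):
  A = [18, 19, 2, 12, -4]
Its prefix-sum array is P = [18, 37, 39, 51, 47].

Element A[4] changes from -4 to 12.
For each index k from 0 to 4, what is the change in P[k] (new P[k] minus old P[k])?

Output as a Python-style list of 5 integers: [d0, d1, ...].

Answer: [0, 0, 0, 0, 16]

Derivation:
Element change: A[4] -4 -> 12, delta = 16
For k < 4: P[k] unchanged, delta_P[k] = 0
For k >= 4: P[k] shifts by exactly 16
Delta array: [0, 0, 0, 0, 16]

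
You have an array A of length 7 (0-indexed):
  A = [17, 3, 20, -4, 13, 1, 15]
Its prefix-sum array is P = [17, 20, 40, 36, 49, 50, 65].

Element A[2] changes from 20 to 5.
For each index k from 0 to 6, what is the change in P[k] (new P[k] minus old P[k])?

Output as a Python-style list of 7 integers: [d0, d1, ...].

Answer: [0, 0, -15, -15, -15, -15, -15]

Derivation:
Element change: A[2] 20 -> 5, delta = -15
For k < 2: P[k] unchanged, delta_P[k] = 0
For k >= 2: P[k] shifts by exactly -15
Delta array: [0, 0, -15, -15, -15, -15, -15]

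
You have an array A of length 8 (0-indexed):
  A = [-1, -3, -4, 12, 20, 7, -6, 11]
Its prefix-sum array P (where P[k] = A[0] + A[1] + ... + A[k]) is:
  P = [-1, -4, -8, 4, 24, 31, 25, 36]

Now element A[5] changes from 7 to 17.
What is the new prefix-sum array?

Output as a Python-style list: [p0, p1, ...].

Change: A[5] 7 -> 17, delta = 10
P[k] for k < 5: unchanged (A[5] not included)
P[k] for k >= 5: shift by delta = 10
  P[0] = -1 + 0 = -1
  P[1] = -4 + 0 = -4
  P[2] = -8 + 0 = -8
  P[3] = 4 + 0 = 4
  P[4] = 24 + 0 = 24
  P[5] = 31 + 10 = 41
  P[6] = 25 + 10 = 35
  P[7] = 36 + 10 = 46

Answer: [-1, -4, -8, 4, 24, 41, 35, 46]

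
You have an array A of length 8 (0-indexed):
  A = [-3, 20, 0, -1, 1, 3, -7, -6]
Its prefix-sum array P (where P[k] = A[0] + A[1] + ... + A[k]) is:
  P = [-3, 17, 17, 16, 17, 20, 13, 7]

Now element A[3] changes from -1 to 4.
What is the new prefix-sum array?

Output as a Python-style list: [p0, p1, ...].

Answer: [-3, 17, 17, 21, 22, 25, 18, 12]

Derivation:
Change: A[3] -1 -> 4, delta = 5
P[k] for k < 3: unchanged (A[3] not included)
P[k] for k >= 3: shift by delta = 5
  P[0] = -3 + 0 = -3
  P[1] = 17 + 0 = 17
  P[2] = 17 + 0 = 17
  P[3] = 16 + 5 = 21
  P[4] = 17 + 5 = 22
  P[5] = 20 + 5 = 25
  P[6] = 13 + 5 = 18
  P[7] = 7 + 5 = 12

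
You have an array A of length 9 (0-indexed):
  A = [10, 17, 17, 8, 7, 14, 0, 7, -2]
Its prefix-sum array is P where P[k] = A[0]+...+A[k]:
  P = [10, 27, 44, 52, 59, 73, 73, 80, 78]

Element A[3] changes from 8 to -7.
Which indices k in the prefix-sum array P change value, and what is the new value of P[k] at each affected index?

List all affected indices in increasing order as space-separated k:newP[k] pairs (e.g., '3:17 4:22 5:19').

Answer: 3:37 4:44 5:58 6:58 7:65 8:63

Derivation:
P[k] = A[0] + ... + A[k]
P[k] includes A[3] iff k >= 3
Affected indices: 3, 4, ..., 8; delta = -15
  P[3]: 52 + -15 = 37
  P[4]: 59 + -15 = 44
  P[5]: 73 + -15 = 58
  P[6]: 73 + -15 = 58
  P[7]: 80 + -15 = 65
  P[8]: 78 + -15 = 63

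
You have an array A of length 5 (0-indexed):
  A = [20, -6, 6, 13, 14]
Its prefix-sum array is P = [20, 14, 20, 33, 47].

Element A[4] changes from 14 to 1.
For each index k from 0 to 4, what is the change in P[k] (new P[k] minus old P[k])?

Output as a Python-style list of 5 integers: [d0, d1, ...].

Answer: [0, 0, 0, 0, -13]

Derivation:
Element change: A[4] 14 -> 1, delta = -13
For k < 4: P[k] unchanged, delta_P[k] = 0
For k >= 4: P[k] shifts by exactly -13
Delta array: [0, 0, 0, 0, -13]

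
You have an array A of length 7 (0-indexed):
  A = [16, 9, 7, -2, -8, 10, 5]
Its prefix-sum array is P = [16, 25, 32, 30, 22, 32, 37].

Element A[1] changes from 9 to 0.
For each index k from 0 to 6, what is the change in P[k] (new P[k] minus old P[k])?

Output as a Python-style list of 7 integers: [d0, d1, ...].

Element change: A[1] 9 -> 0, delta = -9
For k < 1: P[k] unchanged, delta_P[k] = 0
For k >= 1: P[k] shifts by exactly -9
Delta array: [0, -9, -9, -9, -9, -9, -9]

Answer: [0, -9, -9, -9, -9, -9, -9]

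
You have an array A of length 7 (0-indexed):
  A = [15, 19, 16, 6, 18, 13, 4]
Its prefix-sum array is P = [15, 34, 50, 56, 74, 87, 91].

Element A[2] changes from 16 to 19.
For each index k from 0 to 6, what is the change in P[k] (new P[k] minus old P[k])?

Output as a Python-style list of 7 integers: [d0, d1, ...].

Element change: A[2] 16 -> 19, delta = 3
For k < 2: P[k] unchanged, delta_P[k] = 0
For k >= 2: P[k] shifts by exactly 3
Delta array: [0, 0, 3, 3, 3, 3, 3]

Answer: [0, 0, 3, 3, 3, 3, 3]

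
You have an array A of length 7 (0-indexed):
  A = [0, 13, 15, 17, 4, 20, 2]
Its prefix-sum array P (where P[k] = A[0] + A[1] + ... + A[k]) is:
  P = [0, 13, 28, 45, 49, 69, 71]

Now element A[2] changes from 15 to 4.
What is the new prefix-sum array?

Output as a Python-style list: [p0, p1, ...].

Change: A[2] 15 -> 4, delta = -11
P[k] for k < 2: unchanged (A[2] not included)
P[k] for k >= 2: shift by delta = -11
  P[0] = 0 + 0 = 0
  P[1] = 13 + 0 = 13
  P[2] = 28 + -11 = 17
  P[3] = 45 + -11 = 34
  P[4] = 49 + -11 = 38
  P[5] = 69 + -11 = 58
  P[6] = 71 + -11 = 60

Answer: [0, 13, 17, 34, 38, 58, 60]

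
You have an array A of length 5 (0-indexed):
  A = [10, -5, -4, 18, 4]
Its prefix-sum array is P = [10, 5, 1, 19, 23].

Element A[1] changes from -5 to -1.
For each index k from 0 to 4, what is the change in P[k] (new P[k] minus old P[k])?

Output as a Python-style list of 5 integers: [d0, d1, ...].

Answer: [0, 4, 4, 4, 4]

Derivation:
Element change: A[1] -5 -> -1, delta = 4
For k < 1: P[k] unchanged, delta_P[k] = 0
For k >= 1: P[k] shifts by exactly 4
Delta array: [0, 4, 4, 4, 4]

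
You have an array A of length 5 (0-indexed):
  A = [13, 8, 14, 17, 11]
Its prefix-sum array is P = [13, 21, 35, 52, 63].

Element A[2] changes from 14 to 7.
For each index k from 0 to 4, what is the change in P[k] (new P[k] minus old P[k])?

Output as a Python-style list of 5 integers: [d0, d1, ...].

Answer: [0, 0, -7, -7, -7]

Derivation:
Element change: A[2] 14 -> 7, delta = -7
For k < 2: P[k] unchanged, delta_P[k] = 0
For k >= 2: P[k] shifts by exactly -7
Delta array: [0, 0, -7, -7, -7]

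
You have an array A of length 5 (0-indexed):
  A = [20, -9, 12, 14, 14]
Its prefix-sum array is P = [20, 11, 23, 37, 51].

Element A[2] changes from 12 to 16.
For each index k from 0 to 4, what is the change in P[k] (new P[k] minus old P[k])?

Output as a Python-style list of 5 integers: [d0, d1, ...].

Answer: [0, 0, 4, 4, 4]

Derivation:
Element change: A[2] 12 -> 16, delta = 4
For k < 2: P[k] unchanged, delta_P[k] = 0
For k >= 2: P[k] shifts by exactly 4
Delta array: [0, 0, 4, 4, 4]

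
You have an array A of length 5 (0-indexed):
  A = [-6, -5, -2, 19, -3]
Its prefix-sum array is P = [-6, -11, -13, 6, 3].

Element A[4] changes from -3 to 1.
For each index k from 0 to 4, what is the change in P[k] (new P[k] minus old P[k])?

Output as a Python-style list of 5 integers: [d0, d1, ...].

Element change: A[4] -3 -> 1, delta = 4
For k < 4: P[k] unchanged, delta_P[k] = 0
For k >= 4: P[k] shifts by exactly 4
Delta array: [0, 0, 0, 0, 4]

Answer: [0, 0, 0, 0, 4]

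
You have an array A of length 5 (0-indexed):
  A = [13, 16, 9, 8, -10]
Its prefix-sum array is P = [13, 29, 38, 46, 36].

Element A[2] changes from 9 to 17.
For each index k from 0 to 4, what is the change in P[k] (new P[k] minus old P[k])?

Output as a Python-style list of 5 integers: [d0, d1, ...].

Answer: [0, 0, 8, 8, 8]

Derivation:
Element change: A[2] 9 -> 17, delta = 8
For k < 2: P[k] unchanged, delta_P[k] = 0
For k >= 2: P[k] shifts by exactly 8
Delta array: [0, 0, 8, 8, 8]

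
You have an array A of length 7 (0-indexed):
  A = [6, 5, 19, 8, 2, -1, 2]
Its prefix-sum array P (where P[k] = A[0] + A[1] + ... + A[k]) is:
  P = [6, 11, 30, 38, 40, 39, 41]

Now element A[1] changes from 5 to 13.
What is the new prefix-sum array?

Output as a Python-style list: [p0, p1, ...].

Answer: [6, 19, 38, 46, 48, 47, 49]

Derivation:
Change: A[1] 5 -> 13, delta = 8
P[k] for k < 1: unchanged (A[1] not included)
P[k] for k >= 1: shift by delta = 8
  P[0] = 6 + 0 = 6
  P[1] = 11 + 8 = 19
  P[2] = 30 + 8 = 38
  P[3] = 38 + 8 = 46
  P[4] = 40 + 8 = 48
  P[5] = 39 + 8 = 47
  P[6] = 41 + 8 = 49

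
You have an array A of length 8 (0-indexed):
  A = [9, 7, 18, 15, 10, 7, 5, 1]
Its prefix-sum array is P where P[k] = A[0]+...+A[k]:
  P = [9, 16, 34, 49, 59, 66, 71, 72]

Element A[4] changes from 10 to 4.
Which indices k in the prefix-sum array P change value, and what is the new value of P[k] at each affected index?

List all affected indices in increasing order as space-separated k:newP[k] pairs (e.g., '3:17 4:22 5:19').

Answer: 4:53 5:60 6:65 7:66

Derivation:
P[k] = A[0] + ... + A[k]
P[k] includes A[4] iff k >= 4
Affected indices: 4, 5, ..., 7; delta = -6
  P[4]: 59 + -6 = 53
  P[5]: 66 + -6 = 60
  P[6]: 71 + -6 = 65
  P[7]: 72 + -6 = 66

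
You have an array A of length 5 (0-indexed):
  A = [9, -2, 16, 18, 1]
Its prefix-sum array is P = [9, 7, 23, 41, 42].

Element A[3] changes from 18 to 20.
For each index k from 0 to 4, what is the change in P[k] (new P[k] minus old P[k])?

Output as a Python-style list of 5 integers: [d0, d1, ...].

Element change: A[3] 18 -> 20, delta = 2
For k < 3: P[k] unchanged, delta_P[k] = 0
For k >= 3: P[k] shifts by exactly 2
Delta array: [0, 0, 0, 2, 2]

Answer: [0, 0, 0, 2, 2]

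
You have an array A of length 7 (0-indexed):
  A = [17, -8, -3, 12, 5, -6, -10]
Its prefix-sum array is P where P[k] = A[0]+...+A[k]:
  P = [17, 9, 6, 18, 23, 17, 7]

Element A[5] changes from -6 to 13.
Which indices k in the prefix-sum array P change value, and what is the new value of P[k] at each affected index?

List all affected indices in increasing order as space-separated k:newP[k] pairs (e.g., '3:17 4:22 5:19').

Answer: 5:36 6:26

Derivation:
P[k] = A[0] + ... + A[k]
P[k] includes A[5] iff k >= 5
Affected indices: 5, 6, ..., 6; delta = 19
  P[5]: 17 + 19 = 36
  P[6]: 7 + 19 = 26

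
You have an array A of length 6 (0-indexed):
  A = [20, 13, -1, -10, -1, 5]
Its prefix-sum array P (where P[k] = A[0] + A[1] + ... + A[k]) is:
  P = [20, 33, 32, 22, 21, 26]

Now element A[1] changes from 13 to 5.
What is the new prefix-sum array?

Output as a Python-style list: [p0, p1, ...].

Change: A[1] 13 -> 5, delta = -8
P[k] for k < 1: unchanged (A[1] not included)
P[k] for k >= 1: shift by delta = -8
  P[0] = 20 + 0 = 20
  P[1] = 33 + -8 = 25
  P[2] = 32 + -8 = 24
  P[3] = 22 + -8 = 14
  P[4] = 21 + -8 = 13
  P[5] = 26 + -8 = 18

Answer: [20, 25, 24, 14, 13, 18]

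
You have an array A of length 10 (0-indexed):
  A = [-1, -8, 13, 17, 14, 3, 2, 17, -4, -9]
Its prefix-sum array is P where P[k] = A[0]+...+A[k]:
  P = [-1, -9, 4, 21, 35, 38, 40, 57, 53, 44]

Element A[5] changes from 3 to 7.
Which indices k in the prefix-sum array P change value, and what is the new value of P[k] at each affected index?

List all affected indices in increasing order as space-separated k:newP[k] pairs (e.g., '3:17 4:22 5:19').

Answer: 5:42 6:44 7:61 8:57 9:48

Derivation:
P[k] = A[0] + ... + A[k]
P[k] includes A[5] iff k >= 5
Affected indices: 5, 6, ..., 9; delta = 4
  P[5]: 38 + 4 = 42
  P[6]: 40 + 4 = 44
  P[7]: 57 + 4 = 61
  P[8]: 53 + 4 = 57
  P[9]: 44 + 4 = 48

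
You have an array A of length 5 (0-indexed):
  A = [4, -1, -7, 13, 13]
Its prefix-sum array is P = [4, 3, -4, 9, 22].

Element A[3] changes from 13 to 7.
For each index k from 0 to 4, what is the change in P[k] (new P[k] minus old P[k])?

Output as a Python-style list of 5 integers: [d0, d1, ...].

Element change: A[3] 13 -> 7, delta = -6
For k < 3: P[k] unchanged, delta_P[k] = 0
For k >= 3: P[k] shifts by exactly -6
Delta array: [0, 0, 0, -6, -6]

Answer: [0, 0, 0, -6, -6]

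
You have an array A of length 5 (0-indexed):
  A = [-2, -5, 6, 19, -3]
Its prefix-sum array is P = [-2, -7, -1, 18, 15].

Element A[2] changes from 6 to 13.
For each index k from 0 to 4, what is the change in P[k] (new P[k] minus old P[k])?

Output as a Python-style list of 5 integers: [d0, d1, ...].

Answer: [0, 0, 7, 7, 7]

Derivation:
Element change: A[2] 6 -> 13, delta = 7
For k < 2: P[k] unchanged, delta_P[k] = 0
For k >= 2: P[k] shifts by exactly 7
Delta array: [0, 0, 7, 7, 7]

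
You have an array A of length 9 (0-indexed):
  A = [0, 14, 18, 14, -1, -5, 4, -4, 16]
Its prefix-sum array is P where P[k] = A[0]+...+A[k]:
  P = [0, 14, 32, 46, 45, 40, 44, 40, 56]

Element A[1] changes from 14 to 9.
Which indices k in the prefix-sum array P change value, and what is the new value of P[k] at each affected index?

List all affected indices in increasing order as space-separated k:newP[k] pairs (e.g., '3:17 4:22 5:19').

Answer: 1:9 2:27 3:41 4:40 5:35 6:39 7:35 8:51

Derivation:
P[k] = A[0] + ... + A[k]
P[k] includes A[1] iff k >= 1
Affected indices: 1, 2, ..., 8; delta = -5
  P[1]: 14 + -5 = 9
  P[2]: 32 + -5 = 27
  P[3]: 46 + -5 = 41
  P[4]: 45 + -5 = 40
  P[5]: 40 + -5 = 35
  P[6]: 44 + -5 = 39
  P[7]: 40 + -5 = 35
  P[8]: 56 + -5 = 51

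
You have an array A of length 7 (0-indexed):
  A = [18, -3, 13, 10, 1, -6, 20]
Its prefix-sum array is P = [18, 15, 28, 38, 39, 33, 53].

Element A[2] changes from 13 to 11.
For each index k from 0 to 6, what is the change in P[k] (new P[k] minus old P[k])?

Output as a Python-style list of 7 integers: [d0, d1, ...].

Answer: [0, 0, -2, -2, -2, -2, -2]

Derivation:
Element change: A[2] 13 -> 11, delta = -2
For k < 2: P[k] unchanged, delta_P[k] = 0
For k >= 2: P[k] shifts by exactly -2
Delta array: [0, 0, -2, -2, -2, -2, -2]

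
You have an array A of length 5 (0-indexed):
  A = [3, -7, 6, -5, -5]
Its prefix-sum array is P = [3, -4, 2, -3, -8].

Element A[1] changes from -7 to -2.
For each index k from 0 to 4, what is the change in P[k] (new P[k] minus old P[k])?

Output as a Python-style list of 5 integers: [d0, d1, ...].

Element change: A[1] -7 -> -2, delta = 5
For k < 1: P[k] unchanged, delta_P[k] = 0
For k >= 1: P[k] shifts by exactly 5
Delta array: [0, 5, 5, 5, 5]

Answer: [0, 5, 5, 5, 5]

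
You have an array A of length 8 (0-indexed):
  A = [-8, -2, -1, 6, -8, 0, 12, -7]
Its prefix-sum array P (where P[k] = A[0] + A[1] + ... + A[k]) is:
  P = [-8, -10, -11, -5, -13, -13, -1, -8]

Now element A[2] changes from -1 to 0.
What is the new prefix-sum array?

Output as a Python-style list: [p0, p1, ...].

Change: A[2] -1 -> 0, delta = 1
P[k] for k < 2: unchanged (A[2] not included)
P[k] for k >= 2: shift by delta = 1
  P[0] = -8 + 0 = -8
  P[1] = -10 + 0 = -10
  P[2] = -11 + 1 = -10
  P[3] = -5 + 1 = -4
  P[4] = -13 + 1 = -12
  P[5] = -13 + 1 = -12
  P[6] = -1 + 1 = 0
  P[7] = -8 + 1 = -7

Answer: [-8, -10, -10, -4, -12, -12, 0, -7]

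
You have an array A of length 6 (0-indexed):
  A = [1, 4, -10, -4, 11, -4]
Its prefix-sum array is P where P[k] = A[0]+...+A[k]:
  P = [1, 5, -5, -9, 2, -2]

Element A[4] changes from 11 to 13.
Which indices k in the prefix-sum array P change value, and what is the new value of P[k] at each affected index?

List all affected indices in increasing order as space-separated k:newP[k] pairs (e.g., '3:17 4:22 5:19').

Answer: 4:4 5:0

Derivation:
P[k] = A[0] + ... + A[k]
P[k] includes A[4] iff k >= 4
Affected indices: 4, 5, ..., 5; delta = 2
  P[4]: 2 + 2 = 4
  P[5]: -2 + 2 = 0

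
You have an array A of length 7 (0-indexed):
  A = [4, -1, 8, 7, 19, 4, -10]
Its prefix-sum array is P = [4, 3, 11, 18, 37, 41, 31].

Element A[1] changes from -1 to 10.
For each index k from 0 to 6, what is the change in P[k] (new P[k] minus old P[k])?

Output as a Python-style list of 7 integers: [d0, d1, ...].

Answer: [0, 11, 11, 11, 11, 11, 11]

Derivation:
Element change: A[1] -1 -> 10, delta = 11
For k < 1: P[k] unchanged, delta_P[k] = 0
For k >= 1: P[k] shifts by exactly 11
Delta array: [0, 11, 11, 11, 11, 11, 11]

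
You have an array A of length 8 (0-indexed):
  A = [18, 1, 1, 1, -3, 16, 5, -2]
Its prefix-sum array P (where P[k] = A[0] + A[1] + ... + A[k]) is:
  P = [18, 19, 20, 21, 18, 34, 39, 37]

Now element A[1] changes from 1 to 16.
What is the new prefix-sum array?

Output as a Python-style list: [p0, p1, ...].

Change: A[1] 1 -> 16, delta = 15
P[k] for k < 1: unchanged (A[1] not included)
P[k] for k >= 1: shift by delta = 15
  P[0] = 18 + 0 = 18
  P[1] = 19 + 15 = 34
  P[2] = 20 + 15 = 35
  P[3] = 21 + 15 = 36
  P[4] = 18 + 15 = 33
  P[5] = 34 + 15 = 49
  P[6] = 39 + 15 = 54
  P[7] = 37 + 15 = 52

Answer: [18, 34, 35, 36, 33, 49, 54, 52]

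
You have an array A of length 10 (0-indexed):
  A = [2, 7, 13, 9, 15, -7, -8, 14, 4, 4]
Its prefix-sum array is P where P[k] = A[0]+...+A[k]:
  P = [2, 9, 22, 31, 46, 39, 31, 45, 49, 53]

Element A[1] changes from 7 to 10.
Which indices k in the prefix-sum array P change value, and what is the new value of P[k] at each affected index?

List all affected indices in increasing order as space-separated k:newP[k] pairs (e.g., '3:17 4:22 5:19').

Answer: 1:12 2:25 3:34 4:49 5:42 6:34 7:48 8:52 9:56

Derivation:
P[k] = A[0] + ... + A[k]
P[k] includes A[1] iff k >= 1
Affected indices: 1, 2, ..., 9; delta = 3
  P[1]: 9 + 3 = 12
  P[2]: 22 + 3 = 25
  P[3]: 31 + 3 = 34
  P[4]: 46 + 3 = 49
  P[5]: 39 + 3 = 42
  P[6]: 31 + 3 = 34
  P[7]: 45 + 3 = 48
  P[8]: 49 + 3 = 52
  P[9]: 53 + 3 = 56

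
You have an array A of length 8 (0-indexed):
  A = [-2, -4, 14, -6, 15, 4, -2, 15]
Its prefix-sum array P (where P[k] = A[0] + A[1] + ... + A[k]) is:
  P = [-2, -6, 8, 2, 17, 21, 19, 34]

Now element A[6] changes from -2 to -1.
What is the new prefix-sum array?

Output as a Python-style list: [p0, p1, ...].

Answer: [-2, -6, 8, 2, 17, 21, 20, 35]

Derivation:
Change: A[6] -2 -> -1, delta = 1
P[k] for k < 6: unchanged (A[6] not included)
P[k] for k >= 6: shift by delta = 1
  P[0] = -2 + 0 = -2
  P[1] = -6 + 0 = -6
  P[2] = 8 + 0 = 8
  P[3] = 2 + 0 = 2
  P[4] = 17 + 0 = 17
  P[5] = 21 + 0 = 21
  P[6] = 19 + 1 = 20
  P[7] = 34 + 1 = 35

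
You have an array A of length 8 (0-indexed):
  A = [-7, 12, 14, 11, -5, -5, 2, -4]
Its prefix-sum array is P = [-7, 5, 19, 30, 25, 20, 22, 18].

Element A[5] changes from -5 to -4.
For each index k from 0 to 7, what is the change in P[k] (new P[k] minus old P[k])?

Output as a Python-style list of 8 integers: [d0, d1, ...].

Answer: [0, 0, 0, 0, 0, 1, 1, 1]

Derivation:
Element change: A[5] -5 -> -4, delta = 1
For k < 5: P[k] unchanged, delta_P[k] = 0
For k >= 5: P[k] shifts by exactly 1
Delta array: [0, 0, 0, 0, 0, 1, 1, 1]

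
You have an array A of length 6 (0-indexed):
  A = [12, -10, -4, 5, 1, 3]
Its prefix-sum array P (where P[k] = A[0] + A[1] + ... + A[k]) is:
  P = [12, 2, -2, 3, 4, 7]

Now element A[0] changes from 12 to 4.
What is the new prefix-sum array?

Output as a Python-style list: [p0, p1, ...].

Answer: [4, -6, -10, -5, -4, -1]

Derivation:
Change: A[0] 12 -> 4, delta = -8
P[k] for k < 0: unchanged (A[0] not included)
P[k] for k >= 0: shift by delta = -8
  P[0] = 12 + -8 = 4
  P[1] = 2 + -8 = -6
  P[2] = -2 + -8 = -10
  P[3] = 3 + -8 = -5
  P[4] = 4 + -8 = -4
  P[5] = 7 + -8 = -1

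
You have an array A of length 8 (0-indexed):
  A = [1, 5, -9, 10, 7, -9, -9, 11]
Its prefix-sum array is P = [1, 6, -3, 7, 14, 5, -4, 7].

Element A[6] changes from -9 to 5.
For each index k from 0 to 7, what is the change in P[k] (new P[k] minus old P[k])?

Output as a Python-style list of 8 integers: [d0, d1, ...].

Element change: A[6] -9 -> 5, delta = 14
For k < 6: P[k] unchanged, delta_P[k] = 0
For k >= 6: P[k] shifts by exactly 14
Delta array: [0, 0, 0, 0, 0, 0, 14, 14]

Answer: [0, 0, 0, 0, 0, 0, 14, 14]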